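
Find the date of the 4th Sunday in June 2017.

June 2017 begins on a Thursday, so the first Sunday is June 4 (3 days later).
The 4th Sunday is 3 weeks later: 4 + 21 = 25.

2017-06-25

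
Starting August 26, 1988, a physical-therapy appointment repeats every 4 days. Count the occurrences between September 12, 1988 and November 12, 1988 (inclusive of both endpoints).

Occurrences land 4·i days after August 26, 1988 for i = 0, 1, 2, …
September 12, 1988 is 17 days after the start; 17 ÷ 4 = 4 remainder 1; since the remainder is 1, round up to i = 5. First occurrence in the window: #6 on September 15, 1988 (5×4 = 20 days in).
November 12, 1988 is 78 days after the start; 78 ÷ 4 = 19 remainder 2. Last occurrence in the window: #20 on November 10, 1988.
Occurrences #6 through #20: 15 in total.

15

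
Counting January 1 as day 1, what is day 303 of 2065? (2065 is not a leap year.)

30 October 2065

January has 31 days (303 − 31 = 272 remain).
February has 28 days (272 − 28 = 244 remain).
March has 31 days (244 − 31 = 213 remain).
April has 30 days (213 − 30 = 183 remain).
May has 31 days (183 − 31 = 152 remain).
June has 30 days (152 − 30 = 122 remain).
July has 31 days (122 − 31 = 91 remain).
August has 31 days (91 − 31 = 60 remain).
September has 30 days (60 − 30 = 30 remain).
30 into October → October 30.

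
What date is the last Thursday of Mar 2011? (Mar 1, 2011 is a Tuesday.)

Mar 2011 begins on a Tuesday, so the first Thursday is Mar 3 (2 days later).
Mar 2011 has 31 days. Adding weeks: 3, 10, 17, 24, 31 — the last one ≤ 31 is the 31st.

Mar 31, 2011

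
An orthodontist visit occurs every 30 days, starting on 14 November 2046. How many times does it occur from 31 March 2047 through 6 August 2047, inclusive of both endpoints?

Occurrences land 30·i days after 14 November 2046 for i = 0, 1, 2, …
31 March 2047 is 137 days after the start; 137 ÷ 30 = 4 remainder 17; since the remainder is 17, round up to i = 5. First occurrence in the window: #6 on 13 April 2047 (5×30 = 150 days in).
6 August 2047 is 265 days after the start; 265 ÷ 30 = 8 remainder 25. Last occurrence in the window: #9 on 12 July 2047.
Occurrences #6 through #9: 4 in total.

4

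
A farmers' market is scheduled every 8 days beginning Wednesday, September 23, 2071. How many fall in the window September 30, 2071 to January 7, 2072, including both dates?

Occurrences land 8·i days after September 23, 2071 for i = 0, 1, 2, …
September 30, 2071 is 7 days after the start; 7 ÷ 8 = 0 remainder 7; since the remainder is 7, round up to i = 1. First occurrence in the window: #2 on October 1, 2071 (1×8 = 8 days in).
January 7, 2072 is 106 days after the start; 106 ÷ 8 = 13 remainder 2. Last occurrence in the window: #14 on January 5, 2072.
Occurrences #2 through #14: 13 in total.

13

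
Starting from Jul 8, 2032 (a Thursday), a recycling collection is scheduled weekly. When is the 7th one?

The 7th occurrence is 6 intervals after the first: 6 × 7 = 42 days after Jul 8, 2032.
Jul has 31 days — 23 days to the end of Jul leaves 19.
19 days into Aug → Aug 19, 2032.

Aug 19, 2032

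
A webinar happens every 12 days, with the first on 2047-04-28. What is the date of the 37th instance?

The 37th occurrence is 36 intervals after the first: 36 × 12 = 432 days after 2047-04-28.
April has 30 days — 2 days to the end of April leaves 430.
From end of April to end of 2047 is 245 days (185 left).
January has 31 days (154 left).
February has 29 days (125 left).
March has 31 days (94 left).
April has 30 days (64 left).
May has 31 days (33 left).
June has 30 days (3 left).
3 days into July → 2048-07-03.

2048-07-03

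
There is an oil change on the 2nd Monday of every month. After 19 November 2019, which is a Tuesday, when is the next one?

November 2019 starts on a Friday; its first Monday is the 4th, so the 2nd Monday is the 11th — 11 November 2019.
That is not after 19 November 2019, so look at December 2019.
December 2019 starts on a Sunday; its first Monday is the 2nd, so the 2nd Monday is the 9th — 9 December 2019.

9 December 2019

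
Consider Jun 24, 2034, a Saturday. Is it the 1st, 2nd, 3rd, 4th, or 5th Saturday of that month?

Day 24 falls in week ⌈24/7⌉ of the month.
Days 1–7 hold the 1st Saturday, 8–14 the 2nd, 15–21 the 3rd, 22–28 the 4th, 29–31 the 5th.
24 is in the range for the 4th.

4th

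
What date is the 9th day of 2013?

Jan 9, 2013

9 into Jan → Jan 9.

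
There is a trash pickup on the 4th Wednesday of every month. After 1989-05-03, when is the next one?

May 1989 starts on a Monday; its first Wednesday is the 3rd, so the 4th Wednesday is the 24th — 1989-05-24.
1989-05-24 is after 1989-05-03, so that is the next one.

1989-05-24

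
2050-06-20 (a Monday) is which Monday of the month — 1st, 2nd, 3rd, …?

Day 20 falls in week ⌈20/7⌉ of the month.
Days 1–7 hold the 1st Monday, 8–14 the 2nd, 15–21 the 3rd, 22–28 the 4th, 29–31 the 5th.
20 is in the range for the 3rd.

3rd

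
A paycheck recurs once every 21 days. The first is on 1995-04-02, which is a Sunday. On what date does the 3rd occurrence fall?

1995-05-14

The 3rd occurrence is 2 intervals after the first: 2 × 21 = 42 days after 1995-04-02.
April has 30 days — 28 days to the end of April leaves 14.
14 days into May → 1995-05-14.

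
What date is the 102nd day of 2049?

2049-04-12

January has 31 days (102 − 31 = 71 remain).
February has 28 days (71 − 28 = 43 remain).
March has 31 days (43 − 31 = 12 remain).
12 into April → April 12.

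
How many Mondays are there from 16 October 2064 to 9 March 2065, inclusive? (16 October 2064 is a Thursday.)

16 October 2064 is a Thursday; the first Monday on or after it is 20 October 2064 (4 days later).
From 20 October 2064 to 9 March 2065: 11 + 30 + 31 + 31 + 28 + 9 = 140 days (rest of October, November, December, January, February, March).
140 ÷ 7 = 20 full weeks with remainder 0, so 20 more Mondays after the first → 21.

21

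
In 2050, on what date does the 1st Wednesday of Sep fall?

Sep 7, 2050

Sep 2050 begins on a Thursday, so the first Wednesday is Sep 7 (6 days later).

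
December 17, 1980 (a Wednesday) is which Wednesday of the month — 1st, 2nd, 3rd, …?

Day 17 falls in week ⌈17/7⌉ of the month.
Days 1–7 hold the 1st Wednesday, 8–14 the 2nd, 15–21 the 3rd, 22–28 the 4th, 29–31 the 5th.
17 is in the range for the 3rd.

3rd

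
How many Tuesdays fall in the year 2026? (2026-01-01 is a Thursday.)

2026-01-01 is a Thursday; the first Tuesday on or after it is 2026-01-06 (5 days later).
From 2026-01-06 to 2026-12-31: 25 + 28 + 31 + 30 + 31 + 30 + 31 + 31 + 30 + 31 + 30 + 31 = 359 days (rest of January, February, March, April, May, June, July, August, September, October, November, December).
359 ÷ 7 = 51 full weeks with remainder 2, so 51 more Tuesdays after the first → 52.

52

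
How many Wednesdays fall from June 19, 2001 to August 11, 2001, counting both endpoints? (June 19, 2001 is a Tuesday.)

8

June 19, 2001 is a Tuesday; the first Wednesday on or after it is June 20, 2001 (1 day later).
From June 20, 2001 to August 11, 2001: 10 + 31 + 11 = 52 days (rest of June, July, August).
52 ÷ 7 = 7 full weeks with remainder 3, so 7 more Wednesdays after the first → 8.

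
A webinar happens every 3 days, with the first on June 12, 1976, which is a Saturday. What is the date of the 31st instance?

The 31st occurrence is 30 intervals after the first: 30 × 3 = 90 days after June 12, 1976.
June has 30 days — 18 days to the end of June leaves 72.
July has 31 days (41 left).
August has 31 days (10 left).
10 days into September → September 10, 1976.

September 10, 1976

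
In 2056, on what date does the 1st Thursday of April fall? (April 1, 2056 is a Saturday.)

6 April 2056

April 2056 begins on a Saturday, so the first Thursday is April 6 (5 days later).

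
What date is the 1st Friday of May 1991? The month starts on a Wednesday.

May 3, 1991

May 1991 begins on a Wednesday, so the first Friday is May 3 (2 days later).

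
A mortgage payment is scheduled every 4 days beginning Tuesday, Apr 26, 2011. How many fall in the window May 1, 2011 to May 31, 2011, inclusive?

Occurrences land 4·i days after Apr 26, 2011 for i = 0, 1, 2, …
May 1, 2011 is 5 days after the start; 5 ÷ 4 = 1 remainder 1; since the remainder is 1, round up to i = 2. First occurrence in the window: #3 on May 4, 2011 (2×4 = 8 days in).
May 31, 2011 is 35 days after the start; 35 ÷ 4 = 8 remainder 3. Last occurrence in the window: #9 on May 28, 2011.
Occurrences #3 through #9: 7 in total.

7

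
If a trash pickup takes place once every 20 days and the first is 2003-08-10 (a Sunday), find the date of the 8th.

The 8th occurrence is 7 intervals after the first: 7 × 20 = 140 days after 2003-08-10.
August has 31 days — 21 days to the end of August leaves 119.
September has 30 days (89 left).
October has 31 days (58 left).
November has 30 days (28 left).
28 days into December → 2003-12-28.

2003-12-28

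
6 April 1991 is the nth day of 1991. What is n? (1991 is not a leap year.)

96

Days in months before April: 31 + 28 + 31 = 90.
Plus 6 days into April → day 96.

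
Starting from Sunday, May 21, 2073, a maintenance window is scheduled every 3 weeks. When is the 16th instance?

The 16th occurrence is 15 intervals after the first: 15 × 21 = 315 days after May 21, 2073.
May has 31 days — 10 days to the end of May leaves 305.
Jun has 30 days (275 left).
Jul has 31 days (244 left).
Aug has 31 days (213 left).
Sep has 30 days (183 left).
Oct has 31 days (152 left).
Nov has 30 days (122 left).
Dec has 31 days (91 left).
Jan has 31 days (60 left).
Feb has 28 days (32 left).
Mar has 31 days (1 left).
1 day into Apr → Apr 1, 2074.

Apr 1, 2074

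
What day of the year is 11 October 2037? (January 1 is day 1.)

284

Days in months before October: 31 + 28 + 31 + 30 + 31 + 30 + 31 + 31 + 30 = 273.
Plus 11 days into October → day 284.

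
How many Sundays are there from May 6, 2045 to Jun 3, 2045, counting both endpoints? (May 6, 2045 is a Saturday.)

May 6, 2045 is a Saturday; the first Sunday on or after it is May 7, 2045 (1 day later).
From May 7, 2045 to Jun 3, 2045: 24 + 3 = 27 days (rest of May, Jun).
27 ÷ 7 = 3 full weeks with remainder 6, so 3 more Sundays after the first → 4.

4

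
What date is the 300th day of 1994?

January has 31 days (300 − 31 = 269 remain).
February has 28 days (269 − 28 = 241 remain).
March has 31 days (241 − 31 = 210 remain).
April has 30 days (210 − 30 = 180 remain).
May has 31 days (180 − 31 = 149 remain).
June has 30 days (149 − 30 = 119 remain).
July has 31 days (119 − 31 = 88 remain).
August has 31 days (88 − 31 = 57 remain).
September has 30 days (57 − 30 = 27 remain).
27 into October → October 27.

27 October 1994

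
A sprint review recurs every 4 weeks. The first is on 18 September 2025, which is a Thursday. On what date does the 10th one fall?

The 10th occurrence is 9 intervals after the first: 9 × 28 = 252 days after 18 September 2025.
September has 30 days — 12 days to the end of September leaves 240.
October has 31 days (209 left).
November has 30 days (179 left).
December has 31 days (148 left).
January has 31 days (117 left).
February has 28 days (89 left).
March has 31 days (58 left).
April has 30 days (28 left).
28 days into May → 28 May 2026.

28 May 2026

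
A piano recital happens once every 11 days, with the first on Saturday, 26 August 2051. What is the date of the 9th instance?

22 November 2051

The 9th occurrence is 8 intervals after the first: 8 × 11 = 88 days after 26 August 2051.
August has 31 days — 5 days to the end of August leaves 83.
September has 30 days (53 left).
October has 31 days (22 left).
22 days into November → 22 November 2051.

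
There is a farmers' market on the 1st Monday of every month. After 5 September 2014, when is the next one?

6 October 2014

September 2014 starts on a Monday, so its 1st Monday is 1 September 2014.
That is not after 5 September 2014, so look at October 2014.
October 2014 starts on a Wednesday, so its 1st Monday is 6 October 2014 (5 days in).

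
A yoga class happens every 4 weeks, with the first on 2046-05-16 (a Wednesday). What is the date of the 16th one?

2047-07-10

The 16th occurrence is 15 intervals after the first: 15 × 28 = 420 days after 2046-05-16.
May has 31 days — 15 days to the end of May leaves 405.
From end of May to end of 2046 is 214 days (191 left).
January has 31 days (160 left).
February has 28 days (132 left).
March has 31 days (101 left).
April has 30 days (71 left).
May has 31 days (40 left).
June has 30 days (10 left).
10 days into July → 2047-07-10.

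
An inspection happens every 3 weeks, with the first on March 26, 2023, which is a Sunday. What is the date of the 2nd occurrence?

April 16, 2023

The 2nd occurrence is 1 interval after the first: 1 × 21 = 21 days after March 26, 2023.
March has 31 days — 5 days to the end of March leaves 16.
16 days into April → April 16, 2023.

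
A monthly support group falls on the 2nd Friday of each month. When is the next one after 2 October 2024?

October 2024 starts on a Tuesday; its first Friday is the 4th, so the 2nd Friday is the 11th — 11 October 2024.
11 October 2024 is after 2 October 2024, so that is the next one.

11 October 2024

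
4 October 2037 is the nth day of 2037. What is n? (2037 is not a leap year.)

277

Days in months before October: 31 + 28 + 31 + 30 + 31 + 30 + 31 + 31 + 30 = 273.
Plus 4 days into October → day 277.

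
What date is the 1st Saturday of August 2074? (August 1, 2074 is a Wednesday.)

4 August 2074

August 2074 begins on a Wednesday, so the first Saturday is August 4 (3 days later).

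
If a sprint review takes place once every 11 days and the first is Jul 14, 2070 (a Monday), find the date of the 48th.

The 48th occurrence is 47 intervals after the first: 47 × 11 = 517 days after Jul 14, 2070.
Jul has 31 days — 17 days to the end of Jul leaves 500.
From end of Jul to end of 2070 is 153 days (347 left).
Jan has 31 days (316 left).
Feb has 28 days (288 left).
Mar has 31 days (257 left).
Apr has 30 days (227 left).
May has 31 days (196 left).
Jun has 30 days (166 left).
Jul has 31 days (135 left).
Aug has 31 days (104 left).
Sep has 30 days (74 left).
Oct has 31 days (43 left).
Nov has 30 days (13 left).
13 days into Dec → Dec 13, 2071.

Dec 13, 2071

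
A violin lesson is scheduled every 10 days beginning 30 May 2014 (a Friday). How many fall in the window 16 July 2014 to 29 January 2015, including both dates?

20

Occurrences land 10·i days after 30 May 2014 for i = 0, 1, 2, …
16 July 2014 is 47 days after the start; 47 ÷ 10 = 4 remainder 7; since the remainder is 7, round up to i = 5. First occurrence in the window: #6 on 19 July 2014 (5×10 = 50 days in).
29 January 2015 is 244 days after the start; 244 ÷ 10 = 24 remainder 4. Last occurrence in the window: #25 on 25 January 2015.
Occurrences #6 through #25: 20 in total.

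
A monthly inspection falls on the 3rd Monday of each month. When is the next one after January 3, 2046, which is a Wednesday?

January 15, 2046

January 2046 starts on a Monday; its first Monday is the 1st, so the 3rd Monday is the 15th — January 15, 2046.
January 15, 2046 is after January 3, 2046, so that is the next one.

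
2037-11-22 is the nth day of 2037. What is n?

326

Days in months before November: 31 + 28 + 31 + 30 + 31 + 30 + 31 + 31 + 30 + 31 = 304.
Plus 22 days into November → day 326.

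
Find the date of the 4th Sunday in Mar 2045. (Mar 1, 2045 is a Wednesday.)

Mar 26, 2045

Mar 2045 begins on a Wednesday, so the first Sunday is Mar 5 (4 days later).
The 4th Sunday is 3 weeks later: 5 + 21 = 26.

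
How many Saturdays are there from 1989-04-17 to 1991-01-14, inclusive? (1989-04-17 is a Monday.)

91

1989-04-17 is a Monday; the first Saturday on or after it is 1989-04-22 (5 days later).
From 1989-04-22 to 1991-01-14: 253 + 365 + 14 = 632 days (rest of 1989, 1990, to 1991-01-14 in 1991).
632 ÷ 7 = 90 full weeks with remainder 2, so 90 more Saturdays after the first → 91.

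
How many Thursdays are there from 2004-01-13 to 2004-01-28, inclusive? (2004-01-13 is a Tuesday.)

2004-01-13 is a Tuesday; the first Thursday on or after it is 2004-01-15 (2 days later).
From 2004-01-15 to 2004-01-28 is 28 − 15 = 13 days.
13 ÷ 7 = 1 full weeks with remainder 6, so 1 more Thursdays after the first → 2.

2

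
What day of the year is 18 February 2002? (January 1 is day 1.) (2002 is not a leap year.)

49

Days in months before February: 31 = 31.
Plus 18 days into February → day 49.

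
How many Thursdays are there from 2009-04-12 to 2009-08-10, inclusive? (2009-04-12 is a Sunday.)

17

2009-04-12 is a Sunday; the first Thursday on or after it is 2009-04-16 (4 days later).
From 2009-04-16 to 2009-08-10: 14 + 31 + 30 + 31 + 10 = 116 days (rest of April, May, June, July, August).
116 ÷ 7 = 16 full weeks with remainder 4, so 16 more Thursdays after the first → 17.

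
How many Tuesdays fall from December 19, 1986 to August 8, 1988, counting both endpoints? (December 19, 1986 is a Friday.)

85

December 19, 1986 is a Friday; the first Tuesday on or after it is December 23, 1986 (4 days later).
From December 23, 1986 to August 8, 1988: 8 + 365 + 221 = 594 days (rest of 1986, 1987, to August 8, 1988 in 1988).
594 ÷ 7 = 84 full weeks with remainder 6, so 84 more Tuesdays after the first → 85.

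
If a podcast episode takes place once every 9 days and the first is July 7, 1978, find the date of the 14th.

November 1, 1978

The 14th occurrence is 13 intervals after the first: 13 × 9 = 117 days after July 7, 1978.
July has 31 days — 24 days to the end of July leaves 93.
August has 31 days (62 left).
September has 30 days (32 left).
October has 31 days (1 left).
1 day into November → November 1, 1978.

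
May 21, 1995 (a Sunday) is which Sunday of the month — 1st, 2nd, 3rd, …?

Day 21 falls in week ⌈21/7⌉ of the month.
Days 1–7 hold the 1st Sunday, 8–14 the 2nd, 15–21 the 3rd, 22–28 the 4th, 29–31 the 5th.
21 is in the range for the 3rd.

3rd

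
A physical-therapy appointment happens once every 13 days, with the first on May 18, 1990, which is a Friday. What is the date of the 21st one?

The 21st occurrence is 20 intervals after the first: 20 × 13 = 260 days after May 18, 1990.
May has 31 days — 13 days to the end of May leaves 247.
June has 30 days (217 left).
July has 31 days (186 left).
August has 31 days (155 left).
September has 30 days (125 left).
October has 31 days (94 left).
November has 30 days (64 left).
December has 31 days (33 left).
January has 31 days (2 left).
2 days into February → February 2, 1991.

February 2, 1991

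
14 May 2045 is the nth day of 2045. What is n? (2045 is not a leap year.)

Days in months before May: 31 + 28 + 31 + 30 = 120.
Plus 14 days into May → day 134.

134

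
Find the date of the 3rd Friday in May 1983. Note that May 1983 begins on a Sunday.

May 1983 begins on a Sunday, so the first Friday is May 6 (5 days later).
The 3rd Friday is 2 weeks later: 6 + 14 = 20.

20 May 1983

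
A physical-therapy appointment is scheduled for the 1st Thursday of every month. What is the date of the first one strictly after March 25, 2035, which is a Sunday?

April 5, 2035

March 2035 starts on a Thursday, so its 1st Thursday is March 1, 2035.
That is not after March 25, 2035, so look at April 2035.
April 2035 starts on a Sunday, so its 1st Thursday is April 5, 2035 (4 days in).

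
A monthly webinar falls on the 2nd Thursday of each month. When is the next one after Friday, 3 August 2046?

9 August 2046

August 2046 starts on a Wednesday; its first Thursday is the 2nd, so the 2nd Thursday is the 9th — 9 August 2046.
9 August 2046 is after 3 August 2046, so that is the next one.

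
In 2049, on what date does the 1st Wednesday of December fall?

December 1, 2049

December 2049 begins on a Wednesday, so the first Wednesday is December 1.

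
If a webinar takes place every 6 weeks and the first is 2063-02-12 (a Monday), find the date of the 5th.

The 5th occurrence is 4 intervals after the first: 4 × 42 = 168 days after 2063-02-12.
February has 28 days — 16 days to the end of February leaves 152.
March has 31 days (121 left).
April has 30 days (91 left).
May has 31 days (60 left).
June has 30 days (30 left).
30 days into July → 2063-07-30.

2063-07-30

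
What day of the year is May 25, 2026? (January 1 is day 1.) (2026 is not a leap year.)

145

Days in months before May: 31 + 28 + 31 + 30 = 120.
Plus 25 days into May → day 145.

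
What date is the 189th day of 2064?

2064-07-07

January has 31 days (189 − 31 = 158 remain).
February has 29 days (158 − 29 = 129 remain).
March has 31 days (129 − 31 = 98 remain).
April has 30 days (98 − 30 = 68 remain).
May has 31 days (68 − 31 = 37 remain).
June has 30 days (37 − 30 = 7 remain).
7 into July → July 7.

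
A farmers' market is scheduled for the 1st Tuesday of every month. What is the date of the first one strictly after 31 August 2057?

4 September 2057

August 2057 starts on a Wednesday, so its 1st Tuesday is 7 August 2057 (6 days in).
That is not after 31 August 2057, so look at September 2057.
September 2057 starts on a Saturday, so its 1st Tuesday is 4 September 2057 (3 days in).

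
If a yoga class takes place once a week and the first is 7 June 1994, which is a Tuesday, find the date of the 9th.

The 9th occurrence is 8 intervals after the first: 8 × 7 = 56 days after 7 June 1994.
June has 30 days — 23 days to the end of June leaves 33.
July has 31 days (2 left).
2 days into August → 2 August 1994.

2 August 1994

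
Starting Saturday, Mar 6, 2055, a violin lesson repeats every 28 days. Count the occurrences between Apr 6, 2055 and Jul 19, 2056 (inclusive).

16

Occurrences land 28·i days after Mar 6, 2055 for i = 0, 1, 2, …
Apr 6, 2055 is 31 days after the start; 31 ÷ 28 = 1 remainder 3; since the remainder is 3, round up to i = 2. First occurrence in the window: #3 on May 1, 2055 (2×28 = 56 days in).
Jul 19, 2056 is 501 days after the start; 501 ÷ 28 = 17 remainder 25. Last occurrence in the window: #18 on Jun 24, 2056.
Occurrences #3 through #18: 16 in total.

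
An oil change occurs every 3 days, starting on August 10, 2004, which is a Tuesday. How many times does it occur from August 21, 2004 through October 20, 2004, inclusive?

20

Occurrences land 3·i days after August 10, 2004 for i = 0, 1, 2, …
August 21, 2004 is 11 days after the start; 11 ÷ 3 = 3 remainder 2; since the remainder is 2, round up to i = 4. First occurrence in the window: #5 on August 22, 2004 (4×3 = 12 days in).
October 20, 2004 is 71 days after the start; 71 ÷ 3 = 23 remainder 2. Last occurrence in the window: #24 on October 18, 2004.
Occurrences #5 through #24: 20 in total.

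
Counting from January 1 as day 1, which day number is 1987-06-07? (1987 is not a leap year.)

Days in months before June: 31 + 28 + 31 + 30 + 31 = 151.
Plus 7 days into June → day 158.

158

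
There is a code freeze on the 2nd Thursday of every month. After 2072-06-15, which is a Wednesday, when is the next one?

2072-07-14

June 2072 starts on a Wednesday; its first Thursday is the 2nd, so the 2nd Thursday is the 9th — 2072-06-09.
That is not after 2072-06-15, so look at July 2072.
July 2072 starts on a Friday; its first Thursday is the 7th, so the 2nd Thursday is the 14th — 2072-07-14.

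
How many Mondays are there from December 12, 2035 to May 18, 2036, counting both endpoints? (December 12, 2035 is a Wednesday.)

December 12, 2035 is a Wednesday; the first Monday on or after it is December 17, 2035 (5 days later).
From December 17, 2035 to May 18, 2036: 14 + 31 + 29 + 31 + 30 + 18 = 153 days (rest of December, January, February, March, April, May).
153 ÷ 7 = 21 full weeks with remainder 6, so 21 more Mondays after the first → 22.

22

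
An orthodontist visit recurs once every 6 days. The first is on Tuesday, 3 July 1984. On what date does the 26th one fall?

30 November 1984

The 26th occurrence is 25 intervals after the first: 25 × 6 = 150 days after 3 July 1984.
July has 31 days — 28 days to the end of July leaves 122.
August has 31 days (91 left).
September has 30 days (61 left).
October has 31 days (30 left).
30 days into November → 30 November 1984.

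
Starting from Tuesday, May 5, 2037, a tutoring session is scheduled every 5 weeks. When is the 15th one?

The 15th occurrence is 14 intervals after the first: 14 × 35 = 490 days after May 5, 2037.
May has 31 days — 26 days to the end of May leaves 464.
From end of May to end of 2037 is 214 days (250 left).
January has 31 days (219 left).
February has 28 days (191 left).
March has 31 days (160 left).
April has 30 days (130 left).
May has 31 days (99 left).
June has 30 days (69 left).
July has 31 days (38 left).
August has 31 days (7 left).
7 days into September → September 7, 2038.

September 7, 2038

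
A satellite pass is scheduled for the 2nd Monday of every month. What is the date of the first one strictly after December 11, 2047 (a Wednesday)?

January 13, 2048

December 2047 starts on a Sunday; its first Monday is the 2nd, so the 2nd Monday is the 9th — December 9, 2047.
That is not after December 11, 2047, so look at January 2048.
January 2048 starts on a Wednesday; its first Monday is the 6th, so the 2nd Monday is the 13th — January 13, 2048.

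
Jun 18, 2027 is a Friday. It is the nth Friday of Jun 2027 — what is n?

Day 18 falls in week ⌈18/7⌉ of the month.
Days 1–7 hold the 1st Friday, 8–14 the 2nd, 15–21 the 3rd, 22–28 the 4th, 29–31 the 5th.
18 is in the range for the 3rd.

3rd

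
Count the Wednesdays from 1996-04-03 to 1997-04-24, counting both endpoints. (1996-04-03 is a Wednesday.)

1996-04-03 is a Wednesday; the first Wednesday on or after it is 1996-04-03.
From 1996-04-03 to 1997-04-24: 272 + 114 = 386 days (rest of 1996, to 1997-04-24 in 1997).
386 ÷ 7 = 55 full weeks with remainder 1, so 55 more Wednesdays after the first → 56.

56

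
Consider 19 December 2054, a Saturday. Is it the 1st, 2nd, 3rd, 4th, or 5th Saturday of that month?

Day 19 falls in week ⌈19/7⌉ of the month.
Days 1–7 hold the 1st Saturday, 8–14 the 2nd, 15–21 the 3rd, 22–28 the 4th, 29–31 the 5th.
19 is in the range for the 3rd.

3rd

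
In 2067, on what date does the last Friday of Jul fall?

The first Friday of Jul 2067 is Jul 1.
Jul 2067 has 31 days. Adding weeks: 1, 8, 15, 22, 29 — the last one ≤ 31 is the 29th.

Jul 29, 2067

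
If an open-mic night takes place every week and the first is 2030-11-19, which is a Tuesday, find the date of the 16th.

2031-03-04

The 16th occurrence is 15 intervals after the first: 15 × 7 = 105 days after 2030-11-19.
November has 30 days — 11 days to the end of November leaves 94.
December has 31 days (63 left).
January has 31 days (32 left).
February has 28 days (4 left).
4 days into March → 2031-03-04.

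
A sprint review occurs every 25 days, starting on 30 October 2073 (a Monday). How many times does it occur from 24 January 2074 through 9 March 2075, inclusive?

Occurrences land 25·i days after 30 October 2073 for i = 0, 1, 2, …
24 January 2074 is 86 days after the start; 86 ÷ 25 = 3 remainder 11; since the remainder is 11, round up to i = 4. First occurrence in the window: #5 on 7 February 2074 (4×25 = 100 days in).
9 March 2075 is 495 days after the start; 495 ÷ 25 = 19 remainder 20. Last occurrence in the window: #20 on 17 February 2075.
Occurrences #5 through #20: 16 in total.

16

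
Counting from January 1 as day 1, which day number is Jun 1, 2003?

Days in months before Jun: 31 + 28 + 31 + 30 + 31 = 151.
Plus 1 day into Jun → day 152.

152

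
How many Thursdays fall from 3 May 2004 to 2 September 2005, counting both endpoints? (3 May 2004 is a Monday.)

70

3 May 2004 is a Monday; the first Thursday on or after it is 6 May 2004 (3 days later).
From 6 May 2004 to 2 September 2005: 239 + 245 = 484 days (rest of 2004, to 2 September 2005 in 2005).
484 ÷ 7 = 69 full weeks with remainder 1, so 69 more Thursdays after the first → 70.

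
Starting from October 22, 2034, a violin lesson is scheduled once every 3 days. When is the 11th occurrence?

The 11th occurrence is 10 intervals after the first: 10 × 3 = 30 days after October 22, 2034.
October has 31 days — 9 days to the end of October leaves 21.
21 days into November → November 21, 2034.

November 21, 2034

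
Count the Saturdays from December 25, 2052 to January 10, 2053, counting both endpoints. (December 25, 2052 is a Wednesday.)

2

December 25, 2052 is a Wednesday; the first Saturday on or after it is December 28, 2052 (3 days later).
From December 28, 2052 to January 10, 2053: 3 + 10 = 13 days (rest of December, January).
13 ÷ 7 = 1 full weeks with remainder 6, so 1 more Saturdays after the first → 2.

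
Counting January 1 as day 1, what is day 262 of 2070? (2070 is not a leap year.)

Jan has 31 days (262 − 31 = 231 remain).
Feb has 28 days (231 − 28 = 203 remain).
Mar has 31 days (203 − 31 = 172 remain).
Apr has 30 days (172 − 30 = 142 remain).
May has 31 days (142 − 31 = 111 remain).
Jun has 30 days (111 − 30 = 81 remain).
Jul has 31 days (81 − 31 = 50 remain).
Aug has 31 days (50 − 31 = 19 remain).
19 into Sep → Sep 19.

Sep 19, 2070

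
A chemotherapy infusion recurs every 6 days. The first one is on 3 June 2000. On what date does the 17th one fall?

7 September 2000

The 17th occurrence is 16 intervals after the first: 16 × 6 = 96 days after 3 June 2000.
June has 30 days — 27 days to the end of June leaves 69.
July has 31 days (38 left).
August has 31 days (7 left).
7 days into September → 7 September 2000.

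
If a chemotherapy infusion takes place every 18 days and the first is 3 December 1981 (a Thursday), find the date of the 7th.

21 March 1982

The 7th occurrence is 6 intervals after the first: 6 × 18 = 108 days after 3 December 1981.
December has 31 days — 28 days to the end of December leaves 80.
January has 31 days (49 left).
February has 28 days (21 left).
21 days into March → 21 March 1982.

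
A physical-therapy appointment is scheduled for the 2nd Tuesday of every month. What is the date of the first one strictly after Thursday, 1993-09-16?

September 1993 starts on a Wednesday; its first Tuesday is the 7th, so the 2nd Tuesday is the 14th — 1993-09-14.
That is not after 1993-09-16, so look at October 1993.
October 1993 starts on a Friday; its first Tuesday is the 5th, so the 2nd Tuesday is the 12th — 1993-10-12.

1993-10-12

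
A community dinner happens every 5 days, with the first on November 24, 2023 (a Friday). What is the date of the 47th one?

The 47th occurrence is 46 intervals after the first: 46 × 5 = 230 days after November 24, 2023.
November has 30 days — 6 days to the end of November leaves 224.
December has 31 days (193 left).
January has 31 days (162 left).
February has 29 days (133 left).
March has 31 days (102 left).
April has 30 days (72 left).
May has 31 days (41 left).
June has 30 days (11 left).
11 days into July → July 11, 2024.

July 11, 2024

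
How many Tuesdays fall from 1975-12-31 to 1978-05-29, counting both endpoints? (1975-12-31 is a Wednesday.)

1975-12-31 is a Wednesday; the first Tuesday on or after it is 1976-01-06 (6 days later).
From 1976-01-06 to 1978-05-29: 360 + 365 + 149 = 874 days (rest of 1976, 1977, to 1978-05-29 in 1978).
874 ÷ 7 = 124 full weeks with remainder 6, so 124 more Tuesdays after the first → 125.

125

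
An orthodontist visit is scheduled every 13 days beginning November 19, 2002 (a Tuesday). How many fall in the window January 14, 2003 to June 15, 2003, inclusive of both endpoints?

12

Occurrences land 13·i days after November 19, 2002 for i = 0, 1, 2, …
January 14, 2003 is 56 days after the start; 56 ÷ 13 = 4 remainder 4; since the remainder is 4, round up to i = 5. First occurrence in the window: #6 on January 23, 2003 (5×13 = 65 days in).
June 15, 2003 is 208 days after the start; 208 ÷ 13 = 16 remainder 0. Last occurrence in the window: #17 on June 15, 2003.
Occurrences #6 through #17: 12 in total.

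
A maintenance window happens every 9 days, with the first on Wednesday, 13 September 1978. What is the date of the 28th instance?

14 May 1979

The 28th occurrence is 27 intervals after the first: 27 × 9 = 243 days after 13 September 1978.
September has 30 days — 17 days to the end of September leaves 226.
October has 31 days (195 left).
November has 30 days (165 left).
December has 31 days (134 left).
January has 31 days (103 left).
February has 28 days (75 left).
March has 31 days (44 left).
April has 30 days (14 left).
14 days into May → 14 May 1979.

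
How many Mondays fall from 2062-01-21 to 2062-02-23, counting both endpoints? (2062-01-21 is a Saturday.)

5

2062-01-21 is a Saturday; the first Monday on or after it is 2062-01-23 (2 days later).
From 2062-01-23 to 2062-02-23: 8 + 23 = 31 days (rest of January, February).
31 ÷ 7 = 4 full weeks with remainder 3, so 4 more Mondays after the first → 5.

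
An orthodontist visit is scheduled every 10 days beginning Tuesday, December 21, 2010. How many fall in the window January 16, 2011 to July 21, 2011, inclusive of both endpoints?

Occurrences land 10·i days after December 21, 2010 for i = 0, 1, 2, …
January 16, 2011 is 26 days after the start; 26 ÷ 10 = 2 remainder 6; since the remainder is 6, round up to i = 3. First occurrence in the window: #4 on January 20, 2011 (3×10 = 30 days in).
July 21, 2011 is 212 days after the start; 212 ÷ 10 = 21 remainder 2. Last occurrence in the window: #22 on July 19, 2011.
Occurrences #4 through #22: 19 in total.

19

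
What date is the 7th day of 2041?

7 January 2041

7 into January → January 7.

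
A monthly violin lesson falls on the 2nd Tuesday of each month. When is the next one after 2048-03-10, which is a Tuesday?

March 2048 starts on a Sunday; its first Tuesday is the 3rd, so the 2nd Tuesday is the 10th — 2048-03-10.
That is not after 2048-03-10, so look at April 2048.
April 2048 starts on a Wednesday; its first Tuesday is the 7th, so the 2nd Tuesday is the 14th — 2048-04-14.

2048-04-14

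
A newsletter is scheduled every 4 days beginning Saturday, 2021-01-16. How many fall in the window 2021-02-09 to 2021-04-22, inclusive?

Occurrences land 4·i days after 2021-01-16 for i = 0, 1, 2, …
2021-02-09 is 24 days after the start; 24 ÷ 4 = 6 remainder 0. First occurrence in the window: #7 on 2021-02-09 (6×4 = 24 days in).
2021-04-22 is 96 days after the start; 96 ÷ 4 = 24 remainder 0. Last occurrence in the window: #25 on 2021-04-22.
Occurrences #7 through #25: 19 in total.

19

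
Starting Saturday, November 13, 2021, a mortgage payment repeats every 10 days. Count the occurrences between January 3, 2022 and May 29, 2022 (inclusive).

14

Occurrences land 10·i days after November 13, 2021 for i = 0, 1, 2, …
January 3, 2022 is 51 days after the start; 51 ÷ 10 = 5 remainder 1; since the remainder is 1, round up to i = 6. First occurrence in the window: #7 on January 12, 2022 (6×10 = 60 days in).
May 29, 2022 is 197 days after the start; 197 ÷ 10 = 19 remainder 7. Last occurrence in the window: #20 on May 22, 2022.
Occurrences #7 through #20: 14 in total.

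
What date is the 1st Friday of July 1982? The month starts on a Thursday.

1982-07-02

July 1982 begins on a Thursday, so the first Friday is July 2 (1 day later).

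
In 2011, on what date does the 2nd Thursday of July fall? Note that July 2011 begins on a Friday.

July 14, 2011

July 2011 begins on a Friday, so the first Thursday is July 7 (6 days later).
The 2nd Thursday is 1 weeks later: 7 + 7 = 14.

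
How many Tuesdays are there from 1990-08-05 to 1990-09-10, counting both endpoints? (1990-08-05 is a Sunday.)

1990-08-05 is a Sunday; the first Tuesday on or after it is 1990-08-07 (2 days later).
From 1990-08-07 to 1990-09-10: 24 + 10 = 34 days (rest of August, September).
34 ÷ 7 = 4 full weeks with remainder 6, so 4 more Tuesdays after the first → 5.

5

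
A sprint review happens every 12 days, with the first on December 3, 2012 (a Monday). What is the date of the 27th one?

The 27th occurrence is 26 intervals after the first: 26 × 12 = 312 days after December 3, 2012.
December has 31 days — 28 days to the end of December leaves 284.
January has 31 days (253 left).
February has 28 days (225 left).
March has 31 days (194 left).
April has 30 days (164 left).
May has 31 days (133 left).
June has 30 days (103 left).
July has 31 days (72 left).
August has 31 days (41 left).
September has 30 days (11 left).
11 days into October → October 11, 2013.

October 11, 2013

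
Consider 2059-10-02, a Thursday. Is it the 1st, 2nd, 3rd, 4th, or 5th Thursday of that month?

1st

Day 2 falls in week ⌈2/7⌉ of the month.
Days 1–7 hold the 1st Thursday, 8–14 the 2nd, 15–21 the 3rd, 22–28 the 4th, 29–31 the 5th.
2 is in the range for the 1st.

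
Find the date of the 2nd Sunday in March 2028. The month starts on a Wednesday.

2028-03-12

March 2028 begins on a Wednesday, so the first Sunday is March 5 (4 days later).
The 2nd Sunday is 1 weeks later: 5 + 7 = 12.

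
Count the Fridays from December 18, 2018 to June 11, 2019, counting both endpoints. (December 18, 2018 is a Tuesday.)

25

December 18, 2018 is a Tuesday; the first Friday on or after it is December 21, 2018 (3 days later).
From December 21, 2018 to June 11, 2019: 10 + 31 + 28 + 31 + 30 + 31 + 11 = 172 days (rest of December, January, February, March, April, May, June).
172 ÷ 7 = 24 full weeks with remainder 4, so 24 more Fridays after the first → 25.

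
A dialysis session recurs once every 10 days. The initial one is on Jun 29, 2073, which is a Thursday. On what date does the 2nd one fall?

Jul 9, 2073

The 2nd occurrence is 1 interval after the first: 1 × 10 = 10 days after Jun 29, 2073.
Jun has 30 days — 1 day to the end of Jun leaves 9.
9 days into Jul → Jul 9, 2073.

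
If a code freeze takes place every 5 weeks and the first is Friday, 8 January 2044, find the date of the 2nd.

The 2nd occurrence is 1 interval after the first: 1 × 35 = 35 days after 8 January 2044.
January has 31 days — 23 days to the end of January leaves 12.
12 days into February → 12 February 2044.

12 February 2044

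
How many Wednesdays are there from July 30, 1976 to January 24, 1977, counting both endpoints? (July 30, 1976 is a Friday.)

July 30, 1976 is a Friday; the first Wednesday on or after it is August 4, 1976 (5 days later).
From August 4, 1976 to January 24, 1977: 27 + 30 + 31 + 30 + 31 + 24 = 173 days (rest of August, September, October, November, December, January).
173 ÷ 7 = 24 full weeks with remainder 5, so 24 more Wednesdays after the first → 25.

25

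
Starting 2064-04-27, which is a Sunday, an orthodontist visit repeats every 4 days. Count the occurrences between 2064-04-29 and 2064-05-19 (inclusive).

5

Occurrences land 4·i days after 2064-04-27 for i = 0, 1, 2, …
2064-04-29 is 2 days after the start; 2 ÷ 4 = 0 remainder 2; since the remainder is 2, round up to i = 1. First occurrence in the window: #2 on 2064-05-01 (1×4 = 4 days in).
2064-05-19 is 22 days after the start; 22 ÷ 4 = 5 remainder 2. Last occurrence in the window: #6 on 2064-05-17.
Occurrences #2 through #6: 5 in total.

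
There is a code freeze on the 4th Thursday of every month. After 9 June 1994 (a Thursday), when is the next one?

23 June 1994

June 1994 starts on a Wednesday; its first Thursday is the 2nd, so the 4th Thursday is the 23rd — 23 June 1994.
23 June 1994 is after 9 June 1994, so that is the next one.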